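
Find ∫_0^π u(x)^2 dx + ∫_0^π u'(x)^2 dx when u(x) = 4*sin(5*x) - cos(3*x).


||u||_{H^1(0,π)}^2 = 213*π

u'(x) = 3*sin(3*x) + 20*cos(5*x).
Expand u² and (u')² and integrate term by term on (0, π), using: for integers n ≥ 1, ∫_0^π sin²(nx) dx = ∫_0^π cos²(nx) dx = π/2; for n ≠ n', ∫_0^π sin(nx)sin(n'x) dx = ∫_0^π cos(nx)cos(n'x) dx = 0; and by product-to-sum, ∫_0^π sin(nx)cos(n'x) dx = ½∫_0^π [sin((n+n')x) + sin((n−n')x)] dx, which is 0 when n+n' is even and 2n/(n²−n'²) when n+n' is odd (it need not vanish on (0, π)).
  u² squared terms: (-1)²·∫cos(3x)² dx = 1·π/2 = π/2;  (4)²·∫sin(5x)² dx = 16·π/2 = 8*π.
  u² cross terms: 2·(-1)·(4)·∫cos(3x)·sin(5x) dx = -8·(0) = 0.
  So ∫_0^π u² dx = π/2 + 8*π + 0 = 17*π/2.
  (u')² squared terms: (3)²·∫sin(3x)² dx = 9·π/2 = 9*π/2;  (20)²·∫cos(5x)² dx = 400·π/2 = 200*π.
  (u')² cross terms: 2·(3)·(20)·∫sin(3x)·cos(5x) dx = 120·(0) = 0.
  So ∫_0^π (u')² dx = 9*π/2 + 200*π + 0 = 409*π/2.
||u||_{H^1}^2 = (17*π/2) + (409*π/2) = 213*π.


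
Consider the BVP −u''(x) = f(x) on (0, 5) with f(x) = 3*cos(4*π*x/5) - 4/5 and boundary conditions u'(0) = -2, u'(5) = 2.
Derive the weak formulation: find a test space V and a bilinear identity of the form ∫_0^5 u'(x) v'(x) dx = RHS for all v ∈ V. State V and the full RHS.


V = H^1(0, 5) (v unrestricted at boundary; u is determined up to an additive constant); weak form: ∫_0^5 u'v' dx = ∫_0^5 (3*cos(4*π*x/5) - 4/5) v dx + 2·v(5) + 2·v(0) for all v ∈ V.

Multiply both sides by a test function v and integrate from 0 to 5:
  ∫_0^5 −u''(x) v(x) dx = ∫_0^5 f(x) v(x) dx.
Integrate the LHS by parts once:
  ∫_0^5 −u'' v dx = −[u'(x) v(x)]_0^5 + ∫_0^5 u'(x) v'(x) dx.
Thus ∫_0^5 u'(x) v'(x) dx = ∫_0^5 f(x) v(x) dx + [u'(x) v(x)]_0^5.
Choose V so that boundary terms are either known or forced to vanish.
u has inhomogeneous Neumann u'(0) = -2, u'(5) = 2. [u' v]_0^5 = (2)·v(5) − (-2)·v(0) = 2·v(5) + 2·v(0). Take V = H^1(0, 5); boundary term becomes part of RHS.
Weak formulation: find u (satisfying any essential BC) such that ∫_0^5 u'(x) v'(x) dx = ∫_0^5 f v dx + 2·v(5) + 2·v(0) for all v ∈ V (Neumann data are natural BCs: they enter the RHS as boundary terms).
Substituting f(x) = 3*cos(4*π*x/5) - 4/5, the right-hand side is ∫_0^5 (3*cos(4*π*x/5) - 4/5) v dx + 2·v(5) + 2·v(0).
Compatibility check (pure Neumann): taking v ≡ 1 ∈ V gives 0 = ∫_0^5 f dx + (2) − (-2), i.e. ∫_0^5 f dx must equal u'(0) − u'(5) = -4. Indeed ∫_0^5 (3*cos(4*π*x/5) - 4/5) dx = -4, so the data are compatible. The solution is then unique only up to an additive constant (fix it e.g. by requiring ∫_0^5 u dx = 0).


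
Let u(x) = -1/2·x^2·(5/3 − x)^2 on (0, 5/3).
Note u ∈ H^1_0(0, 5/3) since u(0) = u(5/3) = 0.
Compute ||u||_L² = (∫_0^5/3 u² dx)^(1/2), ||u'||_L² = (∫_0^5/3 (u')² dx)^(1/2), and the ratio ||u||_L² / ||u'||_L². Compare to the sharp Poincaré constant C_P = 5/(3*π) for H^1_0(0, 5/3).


||u||_L² / ||u'||_L² = 5*sqrt(3)/18 < C_P = 5/(3*π).

u(x) = -1/2·x^2·(5/3 − x)^2, so u'(x) = x*(-18*x^2 + 45*x - 25)/9.
u(x) = -1/2·x^2·(5/3 − x)^2 vanishes at x = 0 and x = 5/3, so u ∈ H^1_0(0, 5/3). Differentiate via the product rule and integrate the resulting polynomials term by term.
  ∫_0^5/3 u² dx = ∫_0^5/3 (x^8/4 - 5*x^7/3 + 25*x^6/6 - 125*x^5/27 + 625*x^4/324) dx. Term by term:
    ∫_0^5/3 x^8/4 dx = 1953125/708588;  ∫_0^5/3 -5*x^7/3 dx = -1953125/157464;  ∫_0^5/3 25*x^6/6 dx = 1953125/91854;
    ∫_0^5/3 -125*x^5/27 dx = -1953125/118098;  ∫_0^5/3 625*x^4/324 dx = 390625/78732.
  Sum: 1953125/708588 − 1953125/157464 + 1953125/91854 − 1953125/118098 + 390625/78732 = 390625/9920232.
  ∫_0^5/3 (u')² dx = ∫_0^5/3 (4*x^6 - 20*x^5 + 325*x^4/9 - 250*x^3/9 + 625*x^2/81) dx. Term by term:
    ∫_0^5/3 4*x^6 dx = 312500/15309;  ∫_0^5/3 -20*x^5 dx = -156250/2187;  ∫_0^5/3 325*x^4/9 dx = 203125/2187;
    ∫_0^5/3 -250*x^3/9 dx = -78125/1458;  ∫_0^5/3 625*x^2/81 dx = 78125/6561.
  Sum: 312500/15309 − 156250/2187 + 203125/2187 − 78125/1458 + 78125/6561 = 15625/91854.
∫_0^5/3 u² dx = 390625/9920232, so ||u||_L² = 625*sqrt(42)/20412.
∫_0^5/3 (u')² dx = 15625/91854, so ||u'||_L² = 125*sqrt(14)/1134.
Ratio ||u||_L² / ||u'||_L² = 5*sqrt(3)/18.
Sharp Poincaré constant on H^1_0(0, 5/3) is C_P = L/π = 5/(3*π), achieved by sin(3*π/5·x).
A polynomial bump cannot attain the sharp Poincaré constant (only the first sine eigenfunction does), so the ratio is strictly less than C_P, consistent with ||u||_L² ≤ C_P ||u'||_L².


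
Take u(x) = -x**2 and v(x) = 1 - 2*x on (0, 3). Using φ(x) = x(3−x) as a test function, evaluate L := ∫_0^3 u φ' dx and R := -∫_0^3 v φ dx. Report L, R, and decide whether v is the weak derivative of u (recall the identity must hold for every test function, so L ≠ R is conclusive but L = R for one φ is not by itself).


LHS = 27/2, RHS = 9. No, v is not the weak derivative of u.

u(x) = -x**2, classical derivative u'(x) = -2*x.
φ(x) = x(3−x), so φ'(x) = 3 - 2*x.
Note φ(0) = φ(3) = 0, so the boundary term u·φ vanishes.
LHS = ∫_0^3 u(x) φ'(x) dx = ∫_0^3 (2*x^3 - 3*x^2) dx. Term by term:
  ∫_0^3 2*x^3 dx = 81/2;  ∫_0^3 -3*x^2 dx = -27.
Sum: 81/2 − 27 = 27/2.
So LHS = 27/2.
∫_0^3 v(x) φ(x) dx = ∫_0^3 (2*x^3 - 7*x^2 + 3*x) dx. Term by term:
  ∫_0^3 2*x^3 dx = 81/2;  ∫_0^3 -7*x^2 dx = -63;  ∫_0^3 3*x dx = 27/2.
Sum: 81/2 − 63 + 27/2 = -9.
So RHS = -∫_0^3 v(x) φ(x) dx = 9.
LHS − RHS = 9/2 ≠ 0, so the identity fails.
(For a valid weak derivative the identity must hold for EVERY test function, in particular this one. The failure shows v is NOT the weak derivative of u.)
Correct weak derivative would be u'(x) = -2*x.


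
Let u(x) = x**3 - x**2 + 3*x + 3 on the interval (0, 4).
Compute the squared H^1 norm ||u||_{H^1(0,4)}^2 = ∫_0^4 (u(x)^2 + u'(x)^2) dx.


||u||_{H^1}^2 = 144808/35

The H^1 norm (squared) on an interval (0, L) is
  ||u||_{H^1}^2 = ∫_0^L u(x)^2 dx + ∫_0^L u'(x)^2 dx.
Compute u'(x) = 3*x**2 - 2*x + 3.
Then u(x)^2 = x**6 - 2*x**5 + 7*x**4 + 3*x**2 + 18*x + 9 and u'(x)^2 = 9*x**4 - 12*x**3 + 22*x**2 - 12*x + 9.
Integrate each monomial from 0 to 4 using ∫_0^4 c·x^n dx = c·4^(n+1)/(n+1):
  ∫_0^4 u(x)^2 dx = ∫_0^4 (x^6 - 2*x^5 + 7*x^4 + 3*x^2 + 18*x + 9) dx. Term by term:
    ∫_0^4 x^6 dx = 16384/7;  ∫_0^4 -2*x^5 dx = -4096/3;  ∫_0^4 7*x^4 dx = 7168/5;
    ∫_0^4 3*x^2 dx = 64;  ∫_0^4 18*x dx = 144;  ∫_0^4 9 dx = 36.
  Sum: 16384/7 − 4096/3 + 7168/5 + 64 + 144 + 36 = 278548/105.
  ∫_0^4 u'(x)^2 dx = ∫_0^4 (9*x^4 - 12*x^3 + 22*x^2 - 12*x + 9) dx. Term by term:
    ∫_0^4 9*x^4 dx = 9216/5;  ∫_0^4 -12*x^3 dx = -768;  ∫_0^4 22*x^2 dx = 1408/3;
    ∫_0^4 -12*x dx = -96;  ∫_0^4 9 dx = 36.
  Sum: 9216/5 − 768 + 1408/3 − 96 + 36 = 22268/15.
Adding: ||u||_{H^1}^2 = 278548/105 + 22268/15 = 144808/35.


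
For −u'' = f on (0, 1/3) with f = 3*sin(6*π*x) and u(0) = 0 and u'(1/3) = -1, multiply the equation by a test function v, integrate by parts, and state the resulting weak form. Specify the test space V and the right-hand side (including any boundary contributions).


V = {v ∈ H^1(0, 1/3) : v(0) = 0} (test functions vanish at x = 0 where u is specified); weak form: ∫_0^1/3 u'v' dx = ∫_0^1/3 (3*sin(6*π*x)) v dx − v(1/3) for all v ∈ V.

Multiply both sides by a test function v and integrate from 0 to 1/3:
  ∫_0^1/3 −u''(x) v(x) dx = ∫_0^1/3 f(x) v(x) dx.
Integrate the LHS by parts once:
  ∫_0^1/3 −u'' v dx = −[u'(x) v(x)]_0^1/3 + ∫_0^1/3 u'(x) v'(x) dx.
Thus ∫_0^1/3 u'(x) v'(x) dx = ∫_0^1/3 f(x) v(x) dx + [u'(x) v(x)]_0^1/3.
Choose V so that boundary terms are either known or forced to vanish.
Mixed BC: u(0) = 0 (Dirichlet) and u'(1/3) = -1 (Neumann). Define V = {v ∈ H^1(0, 1/3) : v(0) = 0}. Then [u' v]_0^1/3 = u'(1/3)·v(1/3) − u'(0)·0 = − v(1/3).
Weak formulation: find u (satisfying any essential BC) such that ∫_0^1/3 u'(x) v'(x) dx = ∫_0^1/3 f v dx − v(1/3) for all v ∈ V (Dirichlet at 0 absorbed into V; Neumann datum at x = 1/3 contributes the boundary term).
Substituting f(x) = 3*sin(6*π*x), the right-hand side is ∫_0^1/3 (3*sin(6*π*x)) v dx − v(1/3).


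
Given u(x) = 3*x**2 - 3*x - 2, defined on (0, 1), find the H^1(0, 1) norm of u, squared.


||u||_{H^1}^2 = 93/10

The H^1 norm (squared) on an interval (0, L) is
  ||u||_{H^1}^2 = ∫_0^L u(x)^2 dx + ∫_0^L u'(x)^2 dx.
Compute u'(x) = 6*x - 3.
Then u(x)^2 = 9*x**4 - 18*x**3 - 3*x**2 + 12*x + 4 and u'(x)^2 = 36*x**2 - 36*x + 9.
Integrate each monomial from 0 to 1 using ∫_0^1 c·x^n dx = c·1^(n+1)/(n+1):
  ∫_0^1 u(x)^2 dx = ∫_0^1 (9*x^4 - 18*x^3 - 3*x^2 + 12*x + 4) dx. Term by term:
    ∫_0^1 9*x^4 dx = 9/5;  ∫_0^1 -18*x^3 dx = -9/2;  ∫_0^1 -3*x^2 dx = -1;
    ∫_0^1 12*x dx = 6;  ∫_0^1 4 dx = 4.
  Sum: 9/5 − 9/2 − 1 + 6 + 4 = 63/10.
  ∫_0^1 u'(x)^2 dx = ∫_0^1 (36*x^2 - 36*x + 9) dx. Term by term:
    ∫_0^1 36*x^2 dx = 12;  ∫_0^1 -36*x dx = -18;  ∫_0^1 9 dx = 9.
  Sum: 12 − 18 + 9 = 3.
Adding: ||u||_{H^1}^2 = 63/10 + 3 = 93/10.


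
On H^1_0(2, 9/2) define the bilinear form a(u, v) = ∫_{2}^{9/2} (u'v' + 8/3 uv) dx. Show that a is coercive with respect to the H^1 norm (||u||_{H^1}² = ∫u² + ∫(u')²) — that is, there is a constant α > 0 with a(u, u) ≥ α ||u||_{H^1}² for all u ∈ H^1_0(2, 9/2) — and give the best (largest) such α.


α = 1

Coercivity of a(·,·) on H^1_0(2, 9/2) means a(u, u) ≥ α ||u||_{H^1}² for every u ∈ H^1_0.
The interval has length L = 5/2, and Poincaré/coercivity depend only on L. Here a(u, u) = ∫(u')² + (8/3)·∫u².
Here c = 8/3 ≥ 1, so a(u,u) = ∫(u')² + c∫u² ≥ ∫(u')² + ∫u² = ||u||_{H^1}², i.e. α = 1 works. No larger α is possible: a(u,u) ≥ α||u||_{H^1}² means (1−α)∫(u')² ≥ (α−c)∫u², and for the modes u_n = sin(nπ(x−x₀)/L) (x₀ the left endpoint) one has ∫u_n²/∫(u_n')² = (L/(nπ))² → 0, so a(u_n,u_n)/||u_n||_{H^1}² → 1. Hence the optimal constant is α = 1.
Therefore α = 1.


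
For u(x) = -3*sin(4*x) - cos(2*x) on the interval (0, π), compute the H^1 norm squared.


||u||_{H^1(0,π)}^2 = 79*π

u'(x) = 2*sin(2*x) - 12*cos(4*x).
Expand u² and (u')² and integrate term by term on (0, π), using: for integers n ≥ 1, ∫_0^π sin²(nx) dx = ∫_0^π cos²(nx) dx = π/2; for n ≠ n', ∫_0^π sin(nx)sin(n'x) dx = ∫_0^π cos(nx)cos(n'x) dx = 0; and by product-to-sum, ∫_0^π sin(nx)cos(n'x) dx = ½∫_0^π [sin((n+n')x) + sin((n−n')x)] dx, which is 0 when n+n' is even and 2n/(n²−n'²) when n+n' is odd (it need not vanish on (0, π)).
  u² squared terms: (-1)²·∫cos(2x)² dx = 1·π/2 = π/2;  (-3)²·∫sin(4x)² dx = 9·π/2 = 9*π/2.
  u² cross terms: 2·(-1)·(-3)·∫cos(2x)·sin(4x) dx = 6·(0) = 0.
  So ∫_0^π u² dx = π/2 + 9*π/2 + 0 = 5*π.
  (u')² squared terms: (-12)²·∫cos(4x)² dx = 144·π/2 = 72*π;  (2)²·∫sin(2x)² dx = 4·π/2 = 2*π.
  (u')² cross terms: 2·(-12)·(2)·∫cos(4x)·sin(2x) dx = -48·(0) = 0.
  So ∫_0^π (u')² dx = 72*π + 2*π + 0 = 74*π.
||u||_{H^1}^2 = (5*π) + (74*π) = 79*π.


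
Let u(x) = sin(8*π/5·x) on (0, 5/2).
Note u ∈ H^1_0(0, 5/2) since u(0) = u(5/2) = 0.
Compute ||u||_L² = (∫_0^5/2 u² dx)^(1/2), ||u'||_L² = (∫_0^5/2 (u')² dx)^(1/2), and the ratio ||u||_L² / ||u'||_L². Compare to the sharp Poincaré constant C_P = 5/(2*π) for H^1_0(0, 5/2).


||u||_L² / ||u'||_L² = 5/(8*π) < C_P = 5/(2*π).

u(x) = sin(8*π/5·x), so u'(x) = 8*π*cos(8*π*x/5)/5.
Writing u(x) = A·sin(kπx/L) with A = 1 and k = 4, use ∫_0^L sin²(kπx/L) dx = L/2 and ∫_0^L cos²(kπx/L) dx = L/2.
u² = 1·sin²(8*π/5·x) and (u')² = 64*π^2/25·cos²(8*π/5·x), and each of sin², cos² integrates to L/2 = 5/4 over (0, 5/2).
∫_0^5/2 u² dx = 5/4, so ||u||_L² = sqrt(5)/2.
∫_0^5/2 (u')² dx = 16*π^2/5, so ||u'||_L² = 4*sqrt(5)*π/5.
Ratio ||u||_L² / ||u'||_L² = 5/(8*π).
Sharp Poincaré constant on H^1_0(0, 5/2) is C_P = L/π = 5/(2*π), achieved by sin(2*π/5·x).
This is the k = 4 harmonic; the ratio L/(kπ) is strictly less than C_P = L/π, consistent with the sharp inequality ||u||_L² ≤ C_P ||u'||_L².


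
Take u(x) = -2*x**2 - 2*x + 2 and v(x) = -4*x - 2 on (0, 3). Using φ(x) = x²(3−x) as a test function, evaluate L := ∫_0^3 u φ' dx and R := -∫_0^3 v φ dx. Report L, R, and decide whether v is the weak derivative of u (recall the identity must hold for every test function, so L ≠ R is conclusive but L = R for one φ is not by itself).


LHS = 621/10, RHS = 621/10. Yes, v = u' weakly.

u(x) = -2*x**2 - 2*x + 2, classical derivative u'(x) = -4*x - 2.
φ(x) = x²(3−x), so φ'(x) = 3*x*(2 - x).
Note φ(0) = φ(3) = 0, so the boundary term u·φ vanishes.
LHS = ∫_0^3 u(x) φ'(x) dx = ∫_0^3 (6*x^4 - 6*x^3 - 18*x^2 + 12*x) dx. Term by term:
  ∫_0^3 6*x^4 dx = 1458/5;  ∫_0^3 -6*x^3 dx = -243/2;  ∫_0^3 -18*x^2 dx = -162;
  ∫_0^3 12*x dx = 54.
Sum: 1458/5 − 243/2 − 162 + 54 = 621/10.
So LHS = 621/10.
∫_0^3 v(x) φ(x) dx = ∫_0^3 (4*x^4 - 10*x^3 - 6*x^2) dx. Term by term:
  ∫_0^3 4*x^4 dx = 972/5;  ∫_0^3 -10*x^3 dx = -405/2;  ∫_0^3 -6*x^2 dx = -54.
Sum: 972/5 − 405/2 − 54 = -621/10.
So RHS = -∫_0^3 v(x) φ(x) dx = 621/10.
LHS = RHS, so the identity holds for this test φ.
Moreover u is smooth here and v(x) = u'(x) = -4*x - 2 pointwise, so the identity holds for every test function. Hence v is the weak derivative of u.


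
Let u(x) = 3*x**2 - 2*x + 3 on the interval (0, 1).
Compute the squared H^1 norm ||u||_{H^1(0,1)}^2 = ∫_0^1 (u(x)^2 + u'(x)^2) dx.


||u||_{H^1}^2 = 197/15

The H^1 norm (squared) on an interval (0, L) is
  ||u||_{H^1}^2 = ∫_0^L u(x)^2 dx + ∫_0^L u'(x)^2 dx.
Compute u'(x) = 6*x - 2.
Then u(x)^2 = 9*x**4 - 12*x**3 + 22*x**2 - 12*x + 9 and u'(x)^2 = 36*x**2 - 24*x + 4.
Integrate each monomial from 0 to 1 using ∫_0^1 c·x^n dx = c·1^(n+1)/(n+1):
  ∫_0^1 u(x)^2 dx = ∫_0^1 (9*x^4 - 12*x^3 + 22*x^2 - 12*x + 9) dx. Term by term:
    ∫_0^1 9*x^4 dx = 9/5;  ∫_0^1 -12*x^3 dx = -3;  ∫_0^1 22*x^2 dx = 22/3;
    ∫_0^1 -12*x dx = -6;  ∫_0^1 9 dx = 9.
  Sum: 9/5 − 3 + 22/3 − 6 + 9 = 137/15.
  ∫_0^1 u'(x)^2 dx = ∫_0^1 (36*x^2 - 24*x + 4) dx. Term by term:
    ∫_0^1 36*x^2 dx = 12;  ∫_0^1 -24*x dx = -12;  ∫_0^1 4 dx = 4.
  Sum: 12 − 12 + 4 = 4.
Adding: ||u||_{H^1}^2 = 137/15 + 4 = 197/15.


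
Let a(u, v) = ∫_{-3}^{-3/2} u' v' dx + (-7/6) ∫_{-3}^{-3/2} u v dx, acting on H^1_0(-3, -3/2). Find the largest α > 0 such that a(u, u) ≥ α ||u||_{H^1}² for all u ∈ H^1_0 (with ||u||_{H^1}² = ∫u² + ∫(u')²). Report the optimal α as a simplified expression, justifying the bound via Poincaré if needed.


α = (-21 + 8*π^2)/(2*(9 + 4*π^2))

Coercivity of a(·,·) on H^1_0(-3, -3/2) means a(u, u) ≥ α ||u||_{H^1}² for every u ∈ H^1_0.
The interval has length L = 3/2, and Poincaré/coercivity depend only on L. Here a(u, u) = ∫(u')² + (-7/6)·∫u².
Here c = -7/6 < 0 with |c| < (π/L)² = 4*π^2/9, so coercivity still holds. The condition a(u,u) ≥ α||u||_{H^1}² reads (1−α)∫(u')² ≥ (α−c)∫u². Any admissible α is ≤ 1 (rapidly oscillating u have ∫u²/∫(u')² → 0), and α = 1 would force 0 ≥ (1−c)∫u², impossible since c < 1; so 1−α > 0. By the sharp Poincaré inequality on H^1_0 of an interval of length L, ∫(u')² ≥ (π/L)²∫u² with equality for the first sine mode sin(π(x−x₀)/L) (x₀ the left endpoint), so the inequality holds for all u iff (1−α)(π/L)² ≥ α − c, i.e. α ≤ ((π/L)² + c)/((π/L)² + 1) = (1 + c(L/π)²)/(1 + (L/π)²). (Direct route, valid since c ≤ 0: Poincaré gives c∫u² ≥ c(L/π)²∫(u')², so a(u,u) ≥ (1 + c(L/π)²)∫(u')², while ||u||_{H^1}² ≤ (1 + (L/π)²)∫(u')²; dividing yields the same α.) With (π/L)² = 4*π^2/9 and c = -7/6, the largest admissible constant is α = ((π/L)² + c)/((π/L)² + 1).
Simplifying, α = (-21 + 8*π^2)/(2*(9 + 4*π^2)).


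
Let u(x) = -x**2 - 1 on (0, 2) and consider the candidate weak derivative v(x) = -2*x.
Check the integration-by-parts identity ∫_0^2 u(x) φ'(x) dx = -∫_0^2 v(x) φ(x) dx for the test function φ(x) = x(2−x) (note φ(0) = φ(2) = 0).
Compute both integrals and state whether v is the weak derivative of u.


LHS = 8/3, RHS = 8/3. Yes, v = u' weakly.

u(x) = -x**2 - 1, classical derivative u'(x) = -2*x.
φ(x) = x(2−x), so φ'(x) = 2 - 2*x.
Note φ(0) = φ(2) = 0, so the boundary term u·φ vanishes.
LHS = ∫_0^2 u(x) φ'(x) dx = ∫_0^2 (2*x^3 - 2*x^2 + 2*x - 2) dx. Term by term:
  ∫_0^2 2*x^3 dx = 8;  ∫_0^2 -2*x^2 dx = -16/3;  ∫_0^2 2*x dx = 4;
  ∫_0^2 -2 dx = -4.
Sum: 8 − 16/3 + 4 − 4 = 8/3.
So LHS = 8/3.
∫_0^2 v(x) φ(x) dx = ∫_0^2 (2*x^3 - 4*x^2) dx. Term by term:
  ∫_0^2 2*x^3 dx = 8;  ∫_0^2 -4*x^2 dx = -32/3.
Sum: 8 − 32/3 = -8/3.
So RHS = -∫_0^2 v(x) φ(x) dx = 8/3.
LHS = RHS, so the identity holds for this test φ.
Moreover u is smooth here and v(x) = u'(x) = -2*x pointwise, so the identity holds for every test function. Hence v is the weak derivative of u.


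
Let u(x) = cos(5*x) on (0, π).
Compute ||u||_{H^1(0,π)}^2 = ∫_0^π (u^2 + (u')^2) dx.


||u||_{H^1(0,π)}^2 = 13*π

u'(x) = -5*sin(5*x).
Expand u² and (u')² and integrate term by term on (0, π), using: for integers n ≥ 1, ∫_0^π sin²(nx) dx = ∫_0^π cos²(nx) dx = π/2; for n ≠ n', ∫_0^π sin(nx)sin(n'x) dx = ∫_0^π cos(nx)cos(n'x) dx = 0; and by product-to-sum, ∫_0^π sin(nx)cos(n'x) dx = ½∫_0^π [sin((n+n')x) + sin((n−n')x)] dx, which is 0 when n+n' is even and 2n/(n²−n'²) when n+n' is odd (it need not vanish on (0, π)).
  u² squared terms: (1)²·∫cos(5x)² dx = 1·π/2 = π/2.
  So ∫_0^π u² dx = π/2.
  (u')² squared terms: (-5)²·∫sin(5x)² dx = 25·π/2 = 25*π/2.
  So ∫_0^π (u')² dx = 25*π/2.
||u||_{H^1}^2 = (π/2) + (25*π/2) = 13*π.


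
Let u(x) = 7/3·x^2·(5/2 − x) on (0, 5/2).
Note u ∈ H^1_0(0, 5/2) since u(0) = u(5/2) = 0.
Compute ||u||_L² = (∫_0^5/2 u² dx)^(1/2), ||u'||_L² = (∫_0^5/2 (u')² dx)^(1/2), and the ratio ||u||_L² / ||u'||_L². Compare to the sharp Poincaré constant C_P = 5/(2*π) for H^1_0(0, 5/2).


||u||_L² / ||u'||_L² = 5*sqrt(14)/28 < C_P = 5/(2*π).

u(x) = 7/3·x^2·(5/2 − x), so u'(x) = 7*x*(5 - 3*x)/3.
u(x) = 7/3·x^2·(5/2 − x) vanishes at x = 0 and x = 5/2, so u ∈ H^1_0(0, 5/2). Differentiate via the product rule and integrate the resulting polynomials term by term.
  ∫_0^5/2 u² dx = ∫_0^5/2 (49*x^6/9 - 245*x^5/9 + 1225*x^4/36) dx. Term by term:
    ∫_0^5/2 49*x^6/9 dx = 546875/1152;  ∫_0^5/2 -245*x^5/9 dx = -3828125/3456;  ∫_0^5/2 1225*x^4/36 dx = 765625/1152.
  Sum: 546875/1152 − 3828125/3456 + 765625/1152 = 109375/3456.
  ∫_0^5/2 (u')² dx = ∫_0^5/2 (49*x^4 - 490*x^3/3 + 1225*x^2/9) dx. Term by term:
    ∫_0^5/2 49*x^4 dx = 30625/32;  ∫_0^5/2 -490*x^3/3 dx = -153125/96;  ∫_0^5/2 1225*x^2/9 dx = 153125/216.
  Sum: 30625/32 − 153125/96 + 153125/216 = 30625/432.
∫_0^5/2 u² dx = 109375/3456, so ||u||_L² = 125*sqrt(42)/144.
∫_0^5/2 (u')² dx = 30625/432, so ||u'||_L² = 175*sqrt(3)/36.
Ratio ||u||_L² / ||u'||_L² = 5*sqrt(14)/28.
Sharp Poincaré constant on H^1_0(0, 5/2) is C_P = L/π = 5/(2*π), achieved by sin(2*π/5·x).
A polynomial bump cannot attain the sharp Poincaré constant (only the first sine eigenfunction does), so the ratio is strictly less than C_P, consistent with ||u||_L² ≤ C_P ||u'||_L².


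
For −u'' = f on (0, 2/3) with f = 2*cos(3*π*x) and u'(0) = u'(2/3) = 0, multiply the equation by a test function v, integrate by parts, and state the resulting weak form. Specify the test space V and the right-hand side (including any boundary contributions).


V = H^1(0, 2/3) (no boundary constraint on v; u is determined up to an additive constant); weak form: ∫_0^2/3 u'v' dx = ∫_0^2/3 (2*cos(3*π*x)) v dx for all v ∈ V.

Multiply both sides by a test function v and integrate from 0 to 2/3:
  ∫_0^2/3 −u''(x) v(x) dx = ∫_0^2/3 f(x) v(x) dx.
Integrate the LHS by parts once:
  ∫_0^2/3 −u'' v dx = −[u'(x) v(x)]_0^2/3 + ∫_0^2/3 u'(x) v'(x) dx.
Thus ∫_0^2/3 u'(x) v'(x) dx = ∫_0^2/3 f(x) v(x) dx + [u'(x) v(x)]_0^2/3.
Choose V so that boundary terms are either known or forced to vanish.
u has homogeneous Neumann: u'(0) = u'(2/3) = 0. So [u' v]_0^2/3 = 0·v(2/3) − 0·v(0) = 0 for any v; take V = H^1(0, 2/3).
Weak formulation: find u (satisfying any essential BC) such that ∫_0^2/3 u'(x) v'(x) dx = ∫_0^2/3 f v dx for all v ∈ V (homogeneous Neumann, so boundary terms vanish).
Substituting f(x) = 2*cos(3*π*x), the right-hand side is ∫_0^2/3 (2*cos(3*π*x)) v dx.
Compatibility check (pure Neumann): taking v ≡ 1 ∈ V gives 0 = ∫_0^2/3 f dx + (0) − (0), i.e. ∫_0^2/3 f dx must equal u'(0) − u'(2/3) = 0. Indeed ∫_0^2/3 (2*cos(3*π*x)) dx = 0, so the data are compatible. The solution is then unique only up to an additive constant (fix it e.g. by requiring ∫_0^2/3 u dx = 0).


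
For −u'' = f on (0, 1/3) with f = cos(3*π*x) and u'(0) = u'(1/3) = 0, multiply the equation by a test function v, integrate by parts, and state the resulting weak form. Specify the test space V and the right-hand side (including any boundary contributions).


V = H^1(0, 1/3) (no boundary constraint on v; u is determined up to an additive constant); weak form: ∫_0^1/3 u'v' dx = ∫_0^1/3 (cos(3*π*x)) v dx for all v ∈ V.

Multiply both sides by a test function v and integrate from 0 to 1/3:
  ∫_0^1/3 −u''(x) v(x) dx = ∫_0^1/3 f(x) v(x) dx.
Integrate the LHS by parts once:
  ∫_0^1/3 −u'' v dx = −[u'(x) v(x)]_0^1/3 + ∫_0^1/3 u'(x) v'(x) dx.
Thus ∫_0^1/3 u'(x) v'(x) dx = ∫_0^1/3 f(x) v(x) dx + [u'(x) v(x)]_0^1/3.
Choose V so that boundary terms are either known or forced to vanish.
u has homogeneous Neumann: u'(0) = u'(1/3) = 0. So [u' v]_0^1/3 = 0·v(1/3) − 0·v(0) = 0 for any v; take V = H^1(0, 1/3).
Weak formulation: find u (satisfying any essential BC) such that ∫_0^1/3 u'(x) v'(x) dx = ∫_0^1/3 f v dx for all v ∈ V (homogeneous Neumann, so boundary terms vanish).
Substituting f(x) = cos(3*π*x), the right-hand side is ∫_0^1/3 (cos(3*π*x)) v dx.
Compatibility check (pure Neumann): taking v ≡ 1 ∈ V gives 0 = ∫_0^1/3 f dx + (0) − (0), i.e. ∫_0^1/3 f dx must equal u'(0) − u'(1/3) = 0. Indeed ∫_0^1/3 (cos(3*π*x)) dx = 0, so the data are compatible. The solution is then unique only up to an additive constant (fix it e.g. by requiring ∫_0^1/3 u dx = 0).


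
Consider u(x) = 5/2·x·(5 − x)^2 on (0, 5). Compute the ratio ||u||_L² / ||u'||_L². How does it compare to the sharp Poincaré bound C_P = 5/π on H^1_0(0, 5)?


||u||_L² / ||u'||_L² = 5*sqrt(14)/14 < C_P = 5/π.

u(x) = 5/2·x·(5 − x)^2, so u'(x) = 15*x^2/2 - 50*x + 125/2.
u(x) = 5/2·x·(5 − x)^2 vanishes at x = 0 and x = 5, so u ∈ H^1_0(0, 5). Differentiate via the product rule and integrate the resulting polynomials term by term.
  ∫_0^5 u² dx = ∫_0^5 (25*x^6/4 - 125*x^5 + 1875*x^4/2 - 3125*x^3 + 15625*x^2/4) dx. Term by term:
    ∫_0^5 25*x^6/4 dx = 1953125/28;  ∫_0^5 -125*x^5 dx = -1953125/6;  ∫_0^5 1875*x^4/2 dx = 1171875/2;
    ∫_0^5 -3125*x^3 dx = -1953125/4;  ∫_0^5 15625*x^2/4 dx = 1953125/12.
  Sum: 1953125/28 − 1953125/6 + 1171875/2 − 1953125/4 + 1953125/12 = 390625/84.
  ∫_0^5 (u')² dx = ∫_0^5 (225*x^4/4 - 750*x^3 + 6875*x^2/2 - 6250*x + 15625/4) dx. Term by term:
    ∫_0^5 225*x^4/4 dx = 140625/4;  ∫_0^5 -750*x^3 dx = -234375/2;  ∫_0^5 6875*x^2/2 dx = 859375/6;
    ∫_0^5 -6250*x dx = -78125;  ∫_0^5 15625/4 dx = 78125/4.
  Sum: 140625/4 − 234375/2 + 859375/6 − 78125 + 78125/4 = 15625/6.
∫_0^5 u² dx = 390625/84, so ||u||_L² = 625*sqrt(21)/42.
∫_0^5 (u')² dx = 15625/6, so ||u'||_L² = 125*sqrt(6)/6.
Ratio ||u||_L² / ||u'||_L² = 5*sqrt(14)/14.
Sharp Poincaré constant on H^1_0(0, 5) is C_P = L/π = 5/π, achieved by sin(π/5·x).
A polynomial bump cannot attain the sharp Poincaré constant (only the first sine eigenfunction does), so the ratio is strictly less than C_P, consistent with ||u||_L² ≤ C_P ||u'||_L².


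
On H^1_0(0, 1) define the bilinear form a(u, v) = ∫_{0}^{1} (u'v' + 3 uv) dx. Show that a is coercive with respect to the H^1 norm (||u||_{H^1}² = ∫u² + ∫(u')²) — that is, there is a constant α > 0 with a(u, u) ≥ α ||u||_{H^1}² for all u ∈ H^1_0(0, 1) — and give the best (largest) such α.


α = 1

Coercivity of a(·,·) on H^1_0(0, 1) means a(u, u) ≥ α ||u||_{H^1}² for every u ∈ H^1_0.
The interval has length L = 1, and Poincaré/coercivity depend only on L. Here a(u, u) = ∫(u')² + (3)·∫u².
Here c = 3 ≥ 1, so a(u,u) = ∫(u')² + c∫u² ≥ ∫(u')² + ∫u² = ||u||_{H^1}², i.e. α = 1 works. No larger α is possible: a(u,u) ≥ α||u||_{H^1}² means (1−α)∫(u')² ≥ (α−c)∫u², and for the modes u_n = sin(nπ(x−x₀)/L) (x₀ the left endpoint) one has ∫u_n²/∫(u_n')² = (L/(nπ))² → 0, so a(u_n,u_n)/||u_n||_{H^1}² → 1. Hence the optimal constant is α = 1.
Therefore α = 1.


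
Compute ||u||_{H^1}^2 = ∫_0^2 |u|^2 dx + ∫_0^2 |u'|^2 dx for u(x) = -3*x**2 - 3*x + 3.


||u||_{H^1}^2 = 1368/5

The H^1 norm (squared) on an interval (0, L) is
  ||u||_{H^1}^2 = ∫_0^L u(x)^2 dx + ∫_0^L u'(x)^2 dx.
Compute u'(x) = -6*x - 3.
Then u(x)^2 = 9*x**4 + 18*x**3 - 9*x**2 - 18*x + 9 and u'(x)^2 = 36*x**2 + 36*x + 9.
Integrate each monomial from 0 to 2 using ∫_0^2 c·x^n dx = c·2^(n+1)/(n+1):
  ∫_0^2 u(x)^2 dx = ∫_0^2 (9*x^4 + 18*x^3 - 9*x^2 - 18*x + 9) dx. Term by term:
    ∫_0^2 9*x^4 dx = 288/5;  ∫_0^2 18*x^3 dx = 72;  ∫_0^2 -9*x^2 dx = -24;
    ∫_0^2 -18*x dx = -36;  ∫_0^2 9 dx = 18.
  Sum: 288/5 + 72 − 24 − 36 + 18 = 438/5.
  ∫_0^2 u'(x)^2 dx = ∫_0^2 (36*x^2 + 36*x + 9) dx. Term by term:
    ∫_0^2 36*x^2 dx = 96;  ∫_0^2 36*x dx = 72;  ∫_0^2 9 dx = 18.
  Sum: 96 + 72 + 18 = 186.
Adding: ||u||_{H^1}^2 = 438/5 + 186 = 1368/5.


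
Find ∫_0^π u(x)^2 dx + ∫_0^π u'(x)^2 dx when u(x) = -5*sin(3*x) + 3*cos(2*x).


||u||_{H^1(0,π)}^2 = -180 + 295*π/2

u'(x) = -6*sin(2*x) - 15*cos(3*x).
Expand u² and (u')² and integrate term by term on (0, π), using: for integers n ≥ 1, ∫_0^π sin²(nx) dx = ∫_0^π cos²(nx) dx = π/2; for n ≠ n', ∫_0^π sin(nx)sin(n'x) dx = ∫_0^π cos(nx)cos(n'x) dx = 0; and by product-to-sum, ∫_0^π sin(nx)cos(n'x) dx = ½∫_0^π [sin((n+n')x) + sin((n−n')x)] dx, which is 0 when n+n' is even and 2n/(n²−n'²) when n+n' is odd (it need not vanish on (0, π)).
  u² squared terms: (-5)²·∫sin(3x)² dx = 25·π/2 = 25*π/2;  (3)²·∫cos(2x)² dx = 9·π/2 = 9*π/2.
  u² cross terms: 2·(-5)·(3)·∫sin(3x)·cos(2x) dx = -30·(6/5) = -36.
  So ∫_0^π u² dx = 25*π/2 + 9*π/2 − 36 = -36 + 17*π.
  (u')² squared terms: (-15)²·∫cos(3x)² dx = 225·π/2 = 225*π/2;  (-6)²·∫sin(2x)² dx = 36·π/2 = 18*π.
  (u')² cross terms: 2·(-15)·(-6)·∫cos(3x)·sin(2x) dx = 180·(-4/5) = -144.
  So ∫_0^π (u')² dx = 225*π/2 + 18*π − 144 = -144 + 261*π/2.
||u||_{H^1}^2 = (-36 + 17*π) + (-144 + 261*π/2) = -180 + 295*π/2.


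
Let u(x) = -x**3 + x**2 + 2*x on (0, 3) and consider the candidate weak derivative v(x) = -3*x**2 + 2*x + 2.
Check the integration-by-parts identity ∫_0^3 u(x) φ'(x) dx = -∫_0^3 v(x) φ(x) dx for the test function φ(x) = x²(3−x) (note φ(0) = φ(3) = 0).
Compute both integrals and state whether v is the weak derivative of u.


LHS = 351/10, RHS = 351/10. Yes, v = u' weakly.

u(x) = -x**3 + x**2 + 2*x, classical derivative u'(x) = -3*x**2 + 2*x + 2.
φ(x) = x²(3−x), so φ'(x) = 3*x*(2 - x).
Note φ(0) = φ(3) = 0, so the boundary term u·φ vanishes.
LHS = ∫_0^3 u(x) φ'(x) dx = ∫_0^3 (3*x^5 - 9*x^4 + 12*x^2) dx. Term by term:
  ∫_0^3 3*x^5 dx = 729/2;  ∫_0^3 -9*x^4 dx = -2187/5;  ∫_0^3 12*x^2 dx = 108.
Sum: 729/2 − 2187/5 + 108 = 351/10.
So LHS = 351/10.
∫_0^3 v(x) φ(x) dx = ∫_0^3 (3*x^5 - 11*x^4 + 4*x^3 + 6*x^2) dx. Term by term:
  ∫_0^3 3*x^5 dx = 729/2;  ∫_0^3 -11*x^4 dx = -2673/5;  ∫_0^3 4*x^3 dx = 81;
  ∫_0^3 6*x^2 dx = 54.
Sum: 729/2 − 2673/5 + 81 + 54 = -351/10.
So RHS = -∫_0^3 v(x) φ(x) dx = 351/10.
LHS = RHS, so the identity holds for this test φ.
Moreover u is smooth here and v(x) = u'(x) = -3*x**2 + 2*x + 2 pointwise, so the identity holds for every test function. Hence v is the weak derivative of u.


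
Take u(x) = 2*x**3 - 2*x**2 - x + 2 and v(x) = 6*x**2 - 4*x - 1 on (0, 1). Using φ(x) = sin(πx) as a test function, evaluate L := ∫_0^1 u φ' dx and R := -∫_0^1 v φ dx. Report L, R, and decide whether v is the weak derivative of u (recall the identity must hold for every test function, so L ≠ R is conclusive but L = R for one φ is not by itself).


LHS = 24/π^3, RHS = 24/π^3. Yes, v = u' weakly.

u(x) = 2*x**3 - 2*x**2 - x + 2, classical derivative u'(x) = 6*x**2 - 4*x - 1.
φ(x) = sin(πx), so φ'(x) = π*cos(π*x).
Note φ(0) = φ(1) = 0, so the boundary term u·φ vanishes.
LHS = ∫_0^1 u(x) φ'(x) dx = ∫_0^1 (2*π*x^3*cos(π*x) - 2*π*x^2*cos(π*x) - π*x*cos(π*x) + 2*π*cos(π*x)) dx. Term by term:
  ∫_0^1 2*π*cos(π*x) dx = 0;  ∫_0^1 -π*x*cos(π*x) dx = 2/π;  ∫_0^1 -2*π*x^2*cos(π*x) dx = 4/π;
  ∫_0^1 2*π*x^3*cos(π*x) dx = -6/π + 24/π^3.
Sum: 0 + 2/π + 4/π + -6/π + 24/π^3 = 24/π^3.
So LHS = 24/π^3.
∫_0^1 v(x) φ(x) dx = ∫_0^1 (6*x^2*sin(π*x) - 4*x*sin(π*x) - sin(π*x)) dx. Term by term:
  ∫_0^1 -sin(π*x) dx = -2/π;  ∫_0^1 -4*x*sin(π*x) dx = -4/π;  ∫_0^1 6*x^2*sin(π*x) dx = -24/π^3 + 6/π.
Sum: -2/π − 4/π + -24/π^3 + 6/π = -24/π^3.
So RHS = -∫_0^1 v(x) φ(x) dx = 24/π^3.
LHS = RHS, so the identity holds for this test φ.
Moreover u is smooth here and v(x) = u'(x) = 6*x**2 - 4*x - 1 pointwise, so the identity holds for every test function. Hence v is the weak derivative of u.


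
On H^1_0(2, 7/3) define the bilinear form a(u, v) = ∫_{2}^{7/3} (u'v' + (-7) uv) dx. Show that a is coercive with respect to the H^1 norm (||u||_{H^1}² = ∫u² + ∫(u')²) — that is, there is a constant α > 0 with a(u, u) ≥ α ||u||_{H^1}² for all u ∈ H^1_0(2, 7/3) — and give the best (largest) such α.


α = (-7 + 9*π^2)/(1 + 9*π^2)

Coercivity of a(·,·) on H^1_0(2, 7/3) means a(u, u) ≥ α ||u||_{H^1}² for every u ∈ H^1_0.
The interval has length L = 1/3, and Poincaré/coercivity depend only on L. Here a(u, u) = ∫(u')² + (-7)·∫u².
Here c = -7 < 0 with |c| < (π/L)² = 9*π^2, so coercivity still holds. The condition a(u,u) ≥ α||u||_{H^1}² reads (1−α)∫(u')² ≥ (α−c)∫u². Any admissible α is ≤ 1 (rapidly oscillating u have ∫u²/∫(u')² → 0), and α = 1 would force 0 ≥ (1−c)∫u², impossible since c < 1; so 1−α > 0. By the sharp Poincaré inequality on H^1_0 of an interval of length L, ∫(u')² ≥ (π/L)²∫u² with equality for the first sine mode sin(π(x−x₀)/L) (x₀ the left endpoint), so the inequality holds for all u iff (1−α)(π/L)² ≥ α − c, i.e. α ≤ ((π/L)² + c)/((π/L)² + 1) = (1 + c(L/π)²)/(1 + (L/π)²). (Direct route, valid since c ≤ 0: Poincaré gives c∫u² ≥ c(L/π)²∫(u')², so a(u,u) ≥ (1 + c(L/π)²)∫(u')², while ||u||_{H^1}² ≤ (1 + (L/π)²)∫(u')²; dividing yields the same α.) With (π/L)² = 9*π^2 and c = -7, the largest admissible constant is α = ((π/L)² + c)/((π/L)² + 1).
Simplifying, α = (-7 + 9*π^2)/(1 + 9*π^2).


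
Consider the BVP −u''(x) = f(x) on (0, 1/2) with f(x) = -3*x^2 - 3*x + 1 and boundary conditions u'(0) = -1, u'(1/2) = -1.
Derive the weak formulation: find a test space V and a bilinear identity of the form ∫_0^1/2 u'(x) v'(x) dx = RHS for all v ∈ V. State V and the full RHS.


V = H^1(0, 1/2) (v unrestricted at boundary; u is determined up to an additive constant); weak form: ∫_0^1/2 u'v' dx = ∫_0^1/2 (-3*x^2 - 3*x + 1) v dx − v(1/2) + v(0) for all v ∈ V.

Multiply both sides by a test function v and integrate from 0 to 1/2:
  ∫_0^1/2 −u''(x) v(x) dx = ∫_0^1/2 f(x) v(x) dx.
Integrate the LHS by parts once:
  ∫_0^1/2 −u'' v dx = −[u'(x) v(x)]_0^1/2 + ∫_0^1/2 u'(x) v'(x) dx.
Thus ∫_0^1/2 u'(x) v'(x) dx = ∫_0^1/2 f(x) v(x) dx + [u'(x) v(x)]_0^1/2.
Choose V so that boundary terms are either known or forced to vanish.
u has inhomogeneous Neumann u'(0) = -1, u'(1/2) = -1. [u' v]_0^1/2 = (-1)·v(1/2) − (-1)·v(0) = − v(1/2) + v(0). Take V = H^1(0, 1/2); boundary term becomes part of RHS.
Weak formulation: find u (satisfying any essential BC) such that ∫_0^1/2 u'(x) v'(x) dx = ∫_0^1/2 f v dx − v(1/2) + v(0) for all v ∈ V (Neumann data are natural BCs: they enter the RHS as boundary terms).
Substituting f(x) = -3*x^2 - 3*x + 1, the right-hand side is ∫_0^1/2 (-3*x^2 - 3*x + 1) v dx − v(1/2) + v(0).
Compatibility check (pure Neumann): taking v ≡ 1 ∈ V gives 0 = ∫_0^1/2 f dx + (-1) − (-1), i.e. ∫_0^1/2 f dx must equal u'(0) − u'(1/2) = 0. Indeed ∫_0^1/2 (-3*x^2 - 3*x + 1) dx = 0, so the data are compatible. The solution is then unique only up to an additive constant (fix it e.g. by requiring ∫_0^1/2 u dx = 0).


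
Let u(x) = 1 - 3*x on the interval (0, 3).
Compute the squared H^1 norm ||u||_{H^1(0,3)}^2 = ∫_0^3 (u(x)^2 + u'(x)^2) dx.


||u||_{H^1}^2 = 84

The H^1 norm (squared) on an interval (0, L) is
  ||u||_{H^1}^2 = ∫_0^L u(x)^2 dx + ∫_0^L u'(x)^2 dx.
Compute u'(x) = -3.
Then u(x)^2 = 9*x**2 - 6*x + 1 and u'(x)^2 = 9.
Integrate each monomial from 0 to 3 using ∫_0^3 c·x^n dx = c·3^(n+1)/(n+1):
  ∫_0^3 u(x)^2 dx = ∫_0^3 (9*x^2 - 6*x + 1) dx. Term by term:
    ∫_0^3 9*x^2 dx = 81;  ∫_0^3 -6*x dx = -27;  ∫_0^3 1 dx = 3.
  Sum: 81 − 27 + 3 = 57.
  ∫_0^3 u'(x)^2 dx = ∫_0^3 (9) dx. Term by term:
    ∫_0^3 9 dx = 27.
Adding: ||u||_{H^1}^2 = 57 + 27 = 84.


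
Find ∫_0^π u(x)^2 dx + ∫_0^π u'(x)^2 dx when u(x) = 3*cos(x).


||u||_{H^1(0,π)}^2 = 9*π

u'(x) = -3*sin(x).
Expand u² and (u')² and integrate term by term on (0, π), using: for integers n ≥ 1, ∫_0^π sin²(nx) dx = ∫_0^π cos²(nx) dx = π/2; for n ≠ n', ∫_0^π sin(nx)sin(n'x) dx = ∫_0^π cos(nx)cos(n'x) dx = 0; and by product-to-sum, ∫_0^π sin(nx)cos(n'x) dx = ½∫_0^π [sin((n+n')x) + sin((n−n')x)] dx, which is 0 when n+n' is even and 2n/(n²−n'²) when n+n' is odd (it need not vanish on (0, π)).
  u² squared terms: (3)²·∫cos(x)² dx = 9·π/2 = 9*π/2.
  So ∫_0^π u² dx = 9*π/2.
  (u')² squared terms: (-3)²·∫sin(x)² dx = 9·π/2 = 9*π/2.
  So ∫_0^π (u')² dx = 9*π/2.
||u||_{H^1}^2 = (9*π/2) + (9*π/2) = 9*π.


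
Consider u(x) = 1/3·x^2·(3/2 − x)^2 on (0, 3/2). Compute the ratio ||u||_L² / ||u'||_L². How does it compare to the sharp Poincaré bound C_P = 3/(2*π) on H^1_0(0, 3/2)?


||u||_L² / ||u'||_L² = sqrt(3)/4 < C_P = 3/(2*π).

u(x) = 1/3·x^2·(3/2 − x)^2, so u'(x) = x*(2*x - 3)*(4*x - 3)/6.
u(x) = 1/3·x^2·(3/2 − x)^2 vanishes at x = 0 and x = 3/2, so u ∈ H^1_0(0, 3/2). Differentiate via the product rule and integrate the resulting polynomials term by term.
  ∫_0^3/2 u² dx = ∫_0^3/2 (x^8/9 - 2*x^7/3 + 3*x^6/2 - 3*x^5/2 + 9*x^4/16) dx. Term by term:
    ∫_0^3/2 x^8/9 dx = 243/512;  ∫_0^3/2 -2*x^7/3 dx = -2187/1024;  ∫_0^3/2 3*x^6/2 dx = 6561/1792;
    ∫_0^3/2 -3*x^5/2 dx = -729/256;  ∫_0^3/2 9*x^4/16 dx = 2187/2560.
  Sum: 243/512 − 2187/1024 + 6561/1792 − 729/256 + 2187/2560 = 243/35840.
  ∫_0^3/2 (u')² dx = ∫_0^3/2 (16*x^6/9 - 8*x^5 + 13*x^4 - 9*x^3 + 9*x^2/4) dx. Term by term:
    ∫_0^3/2 16*x^6/9 dx = 243/56;  ∫_0^3/2 -8*x^5 dx = -243/16;  ∫_0^3/2 13*x^4 dx = 3159/160;
    ∫_0^3/2 -9*x^3 dx = -729/64;  ∫_0^3/2 9*x^2/4 dx = 81/32.
  Sum: 243/56 − 243/16 + 3159/160 − 729/64 + 81/32 = 81/2240.
∫_0^3/2 u² dx = 243/35840, so ||u||_L² = 9*sqrt(105)/1120.
∫_0^3/2 (u')² dx = 81/2240, so ||u'||_L² = 9*sqrt(35)/280.
Ratio ||u||_L² / ||u'||_L² = sqrt(3)/4.
Sharp Poincaré constant on H^1_0(0, 3/2) is C_P = L/π = 3/(2*π), achieved by sin(2*π/3·x).
A polynomial bump cannot attain the sharp Poincaré constant (only the first sine eigenfunction does), so the ratio is strictly less than C_P, consistent with ||u||_L² ≤ C_P ||u'||_L².


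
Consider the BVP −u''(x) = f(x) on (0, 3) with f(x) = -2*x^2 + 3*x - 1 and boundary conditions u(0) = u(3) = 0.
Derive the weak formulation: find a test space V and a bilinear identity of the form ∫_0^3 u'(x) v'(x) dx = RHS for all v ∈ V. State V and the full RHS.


V = H^1_0(0, 3) (so v(0) = v(3) = 0); weak form: ∫_0^3 u'v' dx = ∫_0^3 (-2*x^2 + 3*x - 1) v dx for all v ∈ V.

Multiply both sides by a test function v and integrate from 0 to 3:
  ∫_0^3 −u''(x) v(x) dx = ∫_0^3 f(x) v(x) dx.
Integrate the LHS by parts once:
  ∫_0^3 −u'' v dx = −[u'(x) v(x)]_0^3 + ∫_0^3 u'(x) v'(x) dx.
Thus ∫_0^3 u'(x) v'(x) dx = ∫_0^3 f(x) v(x) dx + [u'(x) v(x)]_0^3.
Choose V so that boundary terms are either known or forced to vanish.
u is Dirichlet: u(0) = u(3) = 0. Let V = H^1_0(0, 3); then v(0) = v(3) = 0, and [u' v]_0^3 = 0.
Weak formulation: find u (satisfying any essential BC) such that ∫_0^3 u'(x) v'(x) dx = ∫_0^3 f v dx for all v ∈ V.
Substituting f(x) = -2*x^2 + 3*x - 1, the right-hand side is ∫_0^3 (-2*x^2 + 3*x - 1) v dx.


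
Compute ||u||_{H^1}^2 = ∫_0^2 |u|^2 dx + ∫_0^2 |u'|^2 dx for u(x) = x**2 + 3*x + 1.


||u||_{H^1}^2 = 632/5

The H^1 norm (squared) on an interval (0, L) is
  ||u||_{H^1}^2 = ∫_0^L u(x)^2 dx + ∫_0^L u'(x)^2 dx.
Compute u'(x) = 2*x + 3.
Then u(x)^2 = x**4 + 6*x**3 + 11*x**2 + 6*x + 1 and u'(x)^2 = 4*x**2 + 12*x + 9.
Integrate each monomial from 0 to 2 using ∫_0^2 c·x^n dx = c·2^(n+1)/(n+1):
  ∫_0^2 u(x)^2 dx = ∫_0^2 (x^4 + 6*x^3 + 11*x^2 + 6*x + 1) dx. Term by term:
    ∫_0^2 x^4 dx = 32/5;  ∫_0^2 6*x^3 dx = 24;  ∫_0^2 11*x^2 dx = 88/3;
    ∫_0^2 6*x dx = 12;  ∫_0^2 1 dx = 2.
  Sum: 32/5 + 24 + 88/3 + 12 + 2 = 1106/15.
  ∫_0^2 u'(x)^2 dx = ∫_0^2 (4*x^2 + 12*x + 9) dx. Term by term:
    ∫_0^2 4*x^2 dx = 32/3;  ∫_0^2 12*x dx = 24;  ∫_0^2 9 dx = 18.
  Sum: 32/3 + 24 + 18 = 158/3.
Adding: ||u||_{H^1}^2 = 1106/15 + 158/3 = 632/5.


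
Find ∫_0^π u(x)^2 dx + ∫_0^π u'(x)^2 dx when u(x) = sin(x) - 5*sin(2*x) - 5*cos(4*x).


||u||_{H^1(0,π)}^2 = 68/3 + 276*π

u'(x) = 20*sin(4*x) + cos(x) - 10*cos(2*x).
Expand u² and (u')² and integrate term by term on (0, π), using: for integers n ≥ 1, ∫_0^π sin²(nx) dx = ∫_0^π cos²(nx) dx = π/2; for n ≠ n', ∫_0^π sin(nx)sin(n'x) dx = ∫_0^π cos(nx)cos(n'x) dx = 0; and by product-to-sum, ∫_0^π sin(nx)cos(n'x) dx = ½∫_0^π [sin((n+n')x) + sin((n−n')x)] dx, which is 0 when n+n' is even and 2n/(n²−n'²) when n+n' is odd (it need not vanish on (0, π)).
  u² squared terms: (-5)²·∫cos(4x)² dx = 25·π/2 = 25*π/2;  (-5)²·∫sin(2x)² dx = 25·π/2 = 25*π/2;  (1)²·∫sin(x)² dx = 1·π/2 = π/2.
  u² cross terms: 2·(-5)·(-5)·∫cos(4x)·sin(2x) dx = 50·(0) = 0;  2·(-5)·(1)·∫cos(4x)·sin(x) dx = -10·(-2/15) = 4/3;  2·(-5)·(1)·∫sin(2x)·sin(x) dx = -10·(0) = 0.
  So ∫_0^π u² dx = 25*π/2 + 25*π/2 + π/2 + 0 + 4/3 + 0 = 4/3 + 51*π/2.
  (u')² squared terms: (-10)²·∫cos(2x)² dx = 100·π/2 = 50*π;  (20)²·∫sin(4x)² dx = 400·π/2 = 200*π;  (1)²·∫cos(x)² dx = 1·π/2 = π/2.
  (u')² cross terms: 2·(-10)·(20)·∫cos(2x)·sin(4x) dx = -400·(0) = 0;  2·(-10)·(1)·∫cos(2x)·cos(x) dx = -20·(0) = 0;  2·(20)·(1)·∫sin(4x)·cos(x) dx = 40·(8/15) = 64/3.
  So ∫_0^π (u')² dx = 50*π + 200*π + π/2 + 0 + 0 + 64/3 = 64/3 + 501*π/2.
||u||_{H^1}^2 = (4/3 + 51*π/2) + (64/3 + 501*π/2) = 68/3 + 276*π.


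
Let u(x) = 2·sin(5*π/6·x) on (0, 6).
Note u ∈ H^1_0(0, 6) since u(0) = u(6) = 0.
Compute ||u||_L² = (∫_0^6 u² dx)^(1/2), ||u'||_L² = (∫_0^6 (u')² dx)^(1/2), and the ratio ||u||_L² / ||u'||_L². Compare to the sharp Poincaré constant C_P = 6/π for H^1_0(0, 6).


||u||_L² / ||u'||_L² = 6/(5*π) < C_P = 6/π.

u(x) = 2·sin(5*π/6·x), so u'(x) = 5*π*cos(5*π*x/6)/3.
Writing u(x) = A·sin(kπx/L) with A = 2 and k = 5, use ∫_0^L sin²(kπx/L) dx = L/2 and ∫_0^L cos²(kπx/L) dx = L/2.
u² = 4·sin²(5*π/6·x) and (u')² = 25*π^2/9·cos²(5*π/6·x), and each of sin², cos² integrates to L/2 = 3 over (0, 6).
∫_0^6 u² dx = 12, so ||u||_L² = 2*sqrt(3).
∫_0^6 (u')² dx = 25*π^2/3, so ||u'||_L² = 5*sqrt(3)*π/3.
Ratio ||u||_L² / ||u'||_L² = 6/(5*π).
Sharp Poincaré constant on H^1_0(0, 6) is C_P = L/π = 6/π, achieved by sin(π/6·x).
This is the k = 5 harmonic; the ratio L/(kπ) is strictly less than C_P = L/π, consistent with the sharp inequality ||u||_L² ≤ C_P ||u'||_L².
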